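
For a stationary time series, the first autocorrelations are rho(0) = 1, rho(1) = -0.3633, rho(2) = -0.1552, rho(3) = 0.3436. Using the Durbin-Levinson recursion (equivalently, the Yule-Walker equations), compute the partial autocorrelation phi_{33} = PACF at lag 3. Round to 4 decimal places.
\phi_{33} = 0.1919

The PACF at lag k is phi_{kk}, the last component of the solution
to the Yule-Walker system G_k phi = r_k where
  (G_k)_{ij} = rho(|i - j|), (r_k)_i = rho(i), i,j = 1..k.
Equivalently, Durbin-Levinson gives phi_{kk} iteratively:
  phi_{11} = rho(1)
  phi_{kk} = [rho(k) - sum_{j=1..k-1} phi_{k-1,j} rho(k-j)]
            / [1 - sum_{j=1..k-1} phi_{k-1,j} rho(j)],
  phi_{k,j} = phi_{k-1,j} - phi_{kk} phi_{k-1,k-j},  j = 1..k-1.
Step k = 1:
  phi_11 = rho(1) = -0.3633.
Step k = 2:
  phi_22 = [rho(2) - phi_11 rho(1)] / [1 - phi_11 rho(1)] = [-0.1552 - (-0.3633)(-0.3633)] / [1 - (-0.3633)(-0.3633)]
         = -0.28718689 / 0.86801311 = -0.330855.
  Update: phi_21 = phi_11 - phi_22 phi_11 = -0.3633 - (-0.330855)(-0.3633) = -0.4835.
Step k = 3:
  phi_33 = [rho(3) - phi_21 rho(2) - phi_22 rho(1)] / [1 - phi_21 rho(1) - phi_22 rho(2)]
    numerator   = 0.3436 - (-0.4835)(-0.1552) - (-0.330855)(-0.3633) = 0.14836104
    denominator = 1 - (-0.4835)(-0.3633) - (-0.330855)(-0.1552) = 0.77299576
  phi_33 = 0.14836104 / 0.77299576 = 0.1919.
Therefore phi_{33} = 0.1919.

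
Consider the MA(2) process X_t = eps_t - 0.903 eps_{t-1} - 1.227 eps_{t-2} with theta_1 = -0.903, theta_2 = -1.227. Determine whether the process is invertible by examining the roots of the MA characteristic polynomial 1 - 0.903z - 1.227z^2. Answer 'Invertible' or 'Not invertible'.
\text{Not invertible}

The MA(q) characteristic polynomial is P(z) = 1 - 0.903z - 1.227z^2.
Invertibility requires all roots to lie outside the unit circle, i.e. |z| > 1 for every root.
Set 1 + (-0.903) z + (-1.227) z^2 = 0, i.e. a z^2 + b z + c = 0 with a = -1.227, b = -0.903, c = 1.
Discriminant D = b^2 - 4ac = (-0.903)^2 - 4*(-1.227)*1 = 0.815409 - (-4.908) = 5.723409.
D >= 0, so the roots are real: z = (-b +/- sqrt(D)) / (2a) = (0.903 +/- 2.392365) / (-2.454).
  z_1 = (0.903 + 2.392365) / (-2.454) = -1.3429,   |z_1| = 1.3429.
  z_2 = (0.903 - 2.392365) / (-2.454) = 0.6069,   |z_2| = 0.6069.
Moduli of all roots: 1.3429, 0.6069.
All moduli strictly greater than 1? No.
Verdict: Not invertible.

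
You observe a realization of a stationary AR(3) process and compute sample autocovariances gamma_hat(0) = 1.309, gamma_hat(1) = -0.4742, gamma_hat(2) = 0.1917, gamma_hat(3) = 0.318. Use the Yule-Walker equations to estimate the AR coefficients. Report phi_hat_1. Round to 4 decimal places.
\hat\phi_{1} = -0.3620

The Yule-Walker equations for an AR(p) process read, in matrix form,
  Gamma_p phi = r_p,   with   (Gamma_p)_{ij} = gamma(|i - j|),
                       (r_p)_i = gamma(i),   i,j = 1..p.
Substitute the sample gammas (Toeplitz matrix and right-hand side of size 3):
  Gamma_p = [[1.309, -0.4742, 0.1917], [-0.4742, 1.309, -0.4742], [0.1917, -0.4742, 1.309]]
  r_p     = [-0.4742, 0.1917, 0.318]
Written out (R1..R3):
  (R1) 1.309 phi_1 - 0.4742 phi_2 + 0.1917 phi_3 = -0.4742
  (R2) -0.4742 phi_1 + 1.309 phi_2 - 0.4742 phi_3 = 0.1917
  (R3) 0.1917 phi_1 - 0.4742 phi_2 + 1.309 phi_3 = 0.318
Gaussian elimination:
  R2 <- R2 - (-0.4742/1.309) R1 = R2 - (-0.362261) R1:  1.137216 phi_2 - 0.404755 phi_3 = 0.019916
  R3 <- R3 - (0.1917/1.309) R1 = R3 - (0.146448) R1:  -0.404755 phi_2 + 1.280926 phi_3 = 0.387445
  R3 <- R3 - (-0.404755/1.137216) R2 = R3 - (-0.355917) R2:  1.136867 phi_3 = 0.394534
Back-substitution:
  phi_hat_3 = 0.394534 / 1.136867 = 0.347036
  phi_hat_2 = (0.019916 - (-0.404755)(0.347036)) / 1.137216 = 0.141029
  phi_hat_1 = (-0.4742 - (-0.4742)(0.141029) - (0.1917)(0.347036)) / 1.309 = -0.361995
So phi_hat = [-0.3620, 0.1410, 0.3470].
Therefore phi_hat_1 = -0.3620.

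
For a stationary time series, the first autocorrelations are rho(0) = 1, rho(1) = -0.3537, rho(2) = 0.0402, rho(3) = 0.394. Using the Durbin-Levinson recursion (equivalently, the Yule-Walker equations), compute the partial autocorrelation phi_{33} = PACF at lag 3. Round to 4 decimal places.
\phi_{33} = 0.4330

The PACF at lag k is phi_{kk}, the last component of the solution
to the Yule-Walker system G_k phi = r_k where
  (G_k)_{ij} = rho(|i - j|), (r_k)_i = rho(i), i,j = 1..k.
Equivalently, Durbin-Levinson gives phi_{kk} iteratively:
  phi_{11} = rho(1)
  phi_{kk} = [rho(k) - sum_{j=1..k-1} phi_{k-1,j} rho(k-j)]
            / [1 - sum_{j=1..k-1} phi_{k-1,j} rho(j)],
  phi_{k,j} = phi_{k-1,j} - phi_{kk} phi_{k-1,k-j},  j = 1..k-1.
Step k = 1:
  phi_11 = rho(1) = -0.3537.
Step k = 2:
  phi_22 = [rho(2) - phi_11 rho(1)] / [1 - phi_11 rho(1)] = [0.0402 - (-0.3537)(-0.3537)] / [1 - (-0.3537)(-0.3537)]
         = -0.08490369 / 0.87489631 = -0.097044.
  Update: phi_21 = phi_11 - phi_22 phi_11 = -0.3537 - (-0.097044)(-0.3537) = -0.388025.
Step k = 3:
  phi_33 = [rho(3) - phi_21 rho(2) - phi_22 rho(1)] / [1 - phi_21 rho(1) - phi_22 rho(2)]
    numerator   = 0.394 - (-0.388025)(0.0402) - (-0.097044)(-0.3537) = 0.37527402
    denominator = 1 - (-0.388025)(-0.3537) - (-0.097044)(0.0402) = 0.86665689
  phi_33 = 0.37527402 / 0.86665689 = 0.433.
Therefore phi_{33} = 0.4330.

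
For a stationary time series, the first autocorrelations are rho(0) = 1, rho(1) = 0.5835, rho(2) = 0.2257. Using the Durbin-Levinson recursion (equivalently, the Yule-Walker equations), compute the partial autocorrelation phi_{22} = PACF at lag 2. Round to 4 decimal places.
\phi_{22} = -0.1740

The PACF at lag k is phi_{kk}, the last component of the solution
to the Yule-Walker system G_k phi = r_k where
  (G_k)_{ij} = rho(|i - j|), (r_k)_i = rho(i), i,j = 1..k.
Equivalently, Durbin-Levinson gives phi_{kk} iteratively:
  phi_{11} = rho(1)
  phi_{kk} = [rho(k) - sum_{j=1..k-1} phi_{k-1,j} rho(k-j)]
            / [1 - sum_{j=1..k-1} phi_{k-1,j} rho(j)],
  phi_{k,j} = phi_{k-1,j} - phi_{kk} phi_{k-1,k-j},  j = 1..k-1.
Step k = 1:
  phi_11 = rho(1) = 0.5835.
Step k = 2:
  phi_22 = [rho(2) - phi_11 rho(1)] / [1 - phi_11 rho(1)] = [0.2257 - (0.5835)(0.5835)] / [1 - (0.5835)(0.5835)]
         = -0.11477225 / 0.65952775 = -0.174.
Therefore phi_{22} = -0.1740.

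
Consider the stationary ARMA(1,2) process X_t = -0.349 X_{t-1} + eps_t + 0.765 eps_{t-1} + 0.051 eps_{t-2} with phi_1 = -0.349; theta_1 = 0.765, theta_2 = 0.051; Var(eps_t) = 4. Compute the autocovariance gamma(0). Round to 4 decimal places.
\gamma(0) = 4.7326

Multiply the model equation by X_{t-k} and take expectations. With theta_0 = psi_0 = 1 and psi_j the MA(infinity) weights, this gives
  gamma(k) - sum_i phi_i gamma(k-i) = c_k,
  c_k = sigma^2 * sum_{j=k..q} theta_j psi_{j-k}   (c_k = 0 for k > q),
using gamma(-m) = gamma(m).
psi-weights needed (psi_j = theta_j + sum_i phi_i psi_{j-i}):
  psi_1 = theta_1 + phi_1 = 0.765 + (-0.349) = 0.416
  psi_2 = theta_2 + phi_1 psi_1 = 0.051 + (-0.349)(0.416) = -0.094184
Right-hand sides:
  c_0 = sigma^2 (1 + theta_1 psi_1 + theta_2 psi_2) = 4 * (1 + (0.765)(0.416) + (0.051)(-0.094184)) = 4 * 1.313437 = 5.253746
  c_1 = sigma^2 (theta_1 + theta_2 psi_1) = 4 * (0.765 + (0.051)(0.416)) = 3.144864
  c_2 = sigma^2 theta_2 = 4 * (0.051) = 0.204
Equations for k = 0 and k = 1 (AR order 1):
  gamma(0) = phi_1 gamma(1) + c_0
  gamma(1) = phi_1 gamma(0) + c_1
Substituting the second into the first: gamma(0) (1 - phi_1^2) = c_0 + phi_1 c_1, so
  gamma(0) = (c_0 + phi_1 c_1) / (1 - phi_1^2) = (5.253746 + (-0.349)(3.144864)) / (1 - (-0.349)^2) = 4.156189 / 0.878199 = 4.732628.
Therefore gamma(0) = 4.7326 (to 4 decimal places).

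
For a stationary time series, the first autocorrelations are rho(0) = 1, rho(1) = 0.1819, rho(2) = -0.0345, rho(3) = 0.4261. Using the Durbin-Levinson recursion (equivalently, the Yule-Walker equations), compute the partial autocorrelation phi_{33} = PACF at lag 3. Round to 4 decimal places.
\phi_{33} = 0.4630

The PACF at lag k is phi_{kk}, the last component of the solution
to the Yule-Walker system G_k phi = r_k where
  (G_k)_{ij} = rho(|i - j|), (r_k)_i = rho(i), i,j = 1..k.
Equivalently, Durbin-Levinson gives phi_{kk} iteratively:
  phi_{11} = rho(1)
  phi_{kk} = [rho(k) - sum_{j=1..k-1} phi_{k-1,j} rho(k-j)]
            / [1 - sum_{j=1..k-1} phi_{k-1,j} rho(j)],
  phi_{k,j} = phi_{k-1,j} - phi_{kk} phi_{k-1,k-j},  j = 1..k-1.
Step k = 1:
  phi_11 = rho(1) = 0.1819.
Step k = 2:
  phi_22 = [rho(2) - phi_11 rho(1)] / [1 - phi_11 rho(1)] = [-0.0345 - (0.1819)(0.1819)] / [1 - (0.1819)(0.1819)]
         = -0.06758761 / 0.96691239 = -0.0699.
  Update: phi_21 = phi_11 - phi_22 phi_11 = 0.1819 - (-0.0699)(0.1819) = 0.194615.
Step k = 3:
  phi_33 = [rho(3) - phi_21 rho(2) - phi_22 rho(1)] / [1 - phi_21 rho(1) - phi_22 rho(2)]
    numerator   = 0.4261 - (0.194615)(-0.0345) - (-0.0699)(0.1819) = 0.44552911
    denominator = 1 - (0.194615)(0.1819) - (-0.0699)(-0.0345) = 0.96218799
  phi_33 = 0.44552911 / 0.96218799 = 0.463.
Therefore phi_{33} = 0.4630.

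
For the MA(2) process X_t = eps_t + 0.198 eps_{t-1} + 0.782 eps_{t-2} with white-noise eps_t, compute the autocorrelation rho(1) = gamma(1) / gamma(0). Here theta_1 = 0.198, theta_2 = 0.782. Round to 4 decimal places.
\rho(1) = 0.2137

For an MA(q) process with theta_0 = 1, the autocovariance is
  gamma(k) = sigma^2 * sum_{i=0..q-k} theta_i * theta_{i+k},
and rho(k) = gamma(k) / gamma(0). Sigma^2 cancels.
  numerator   = (1)*(0.198) + (0.198)*(0.782) = 0.352836.
  denominator = (1)^2 + (0.198)^2 + (0.782)^2 = 1.650728.
  rho(1) = 0.352836 / 1.650728 = 0.2137.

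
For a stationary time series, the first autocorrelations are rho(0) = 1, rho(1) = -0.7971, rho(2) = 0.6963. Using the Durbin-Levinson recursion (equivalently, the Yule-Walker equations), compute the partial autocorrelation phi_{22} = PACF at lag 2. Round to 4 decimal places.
\phi_{22} = 0.1671

The PACF at lag k is phi_{kk}, the last component of the solution
to the Yule-Walker system G_k phi = r_k where
  (G_k)_{ij} = rho(|i - j|), (r_k)_i = rho(i), i,j = 1..k.
Equivalently, Durbin-Levinson gives phi_{kk} iteratively:
  phi_{11} = rho(1)
  phi_{kk} = [rho(k) - sum_{j=1..k-1} phi_{k-1,j} rho(k-j)]
            / [1 - sum_{j=1..k-1} phi_{k-1,j} rho(j)],
  phi_{k,j} = phi_{k-1,j} - phi_{kk} phi_{k-1,k-j},  j = 1..k-1.
Step k = 1:
  phi_11 = rho(1) = -0.7971.
Step k = 2:
  phi_22 = [rho(2) - phi_11 rho(1)] / [1 - phi_11 rho(1)] = [0.6963 - (-0.7971)(-0.7971)] / [1 - (-0.7971)(-0.7971)]
         = 0.06093159 / 0.36463159 = 0.1671.
Therefore phi_{22} = 0.1671.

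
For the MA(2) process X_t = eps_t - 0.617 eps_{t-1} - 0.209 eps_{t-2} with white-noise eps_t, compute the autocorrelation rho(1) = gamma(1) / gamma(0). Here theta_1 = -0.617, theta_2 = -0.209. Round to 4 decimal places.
\rho(1) = -0.3426

For an MA(q) process with theta_0 = 1, the autocovariance is
  gamma(k) = sigma^2 * sum_{i=0..q-k} theta_i * theta_{i+k},
and rho(k) = gamma(k) / gamma(0). Sigma^2 cancels.
  numerator   = (1)*(-0.617) + (-0.617)*(-0.209) = -0.488047.
  denominator = (1)^2 + (-0.617)^2 + (-0.209)^2 = 1.42437.
  rho(1) = -0.488047 / 1.42437 = -0.3426.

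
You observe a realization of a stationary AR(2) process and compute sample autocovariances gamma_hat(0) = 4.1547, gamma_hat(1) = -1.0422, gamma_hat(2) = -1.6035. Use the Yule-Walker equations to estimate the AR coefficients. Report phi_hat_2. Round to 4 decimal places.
\hat\phi_{2} = -0.4790

The Yule-Walker equations for an AR(p) process read, in matrix form,
  Gamma_p phi = r_p,   with   (Gamma_p)_{ij} = gamma(|i - j|),
                       (r_p)_i = gamma(i),   i,j = 1..p.
Substitute the sample gammas (Toeplitz matrix and right-hand side of size 2):
  Gamma_p = [[4.1547, -1.0422], [-1.0422, 4.1547]]
  r_p     = [-1.0422, -1.6035]
Written out:
  4.1547 phi_1 - 1.0422 phi_2 = -1.0422
  -1.0422 phi_1 + 4.1547 phi_2 = -1.6035
Solve by Cramer's rule:
  det = gamma(0)^2 - gamma(1)^2 = (4.1547)^2 - (-1.0422)^2 = 17.26153209 - 1.08618084 = 16.17535125
  phi_hat_1 = [gamma(1) gamma(0) - gamma(1) gamma(2)] / det = [(-1.0422)(4.1547) - (-1.0422)(-1.6035)] / 16.17535125 = -6.00119604 / 16.17535125 = -0.371
  phi_hat_2 = [gamma(0) gamma(2) - gamma(1)^2] / det = [(4.1547)(-1.6035) - (-1.0422)^2] / 16.17535125 = -7.74824229 / 16.17535125 = -0.479
So phi_hat = [-0.3710, -0.4790].
Therefore phi_hat_2 = -0.4790.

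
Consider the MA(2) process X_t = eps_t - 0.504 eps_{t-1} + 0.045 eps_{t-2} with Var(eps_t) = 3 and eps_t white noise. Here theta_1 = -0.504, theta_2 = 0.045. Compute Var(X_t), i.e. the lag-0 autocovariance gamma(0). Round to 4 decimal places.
\gamma(0) = 3.7681

For an MA(q) process X_t = eps_t + sum_i theta_i eps_{t-i} with
Var(eps_t) = sigma^2, the variance is
  gamma(0) = sigma^2 * (1 + sum_i theta_i^2).
  sum_i theta_i^2 = (-0.504)^2 + (0.045)^2 = 0.254016 + 0.002025 = 0.256041.
  gamma(0) = 3 * (1 + 0.256041) = 3 * 1.256041 = 3.768123, which rounds to 3.7681.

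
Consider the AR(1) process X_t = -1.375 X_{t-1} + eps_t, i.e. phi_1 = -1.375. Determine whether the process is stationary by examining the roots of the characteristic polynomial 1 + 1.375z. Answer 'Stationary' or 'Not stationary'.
\text{Not stationary}

The AR(p) characteristic polynomial is P(z) = 1 + 1.375z.
Stationarity requires all roots to lie outside the unit circle, i.e. |z| > 1 for every root.
This is linear in z: 1 + (1.375) z = 0  =>  z = -1/(1.375) = -0.727273,  |z| = 0.727273.
Moduli of all roots: 0.7273.
All moduli strictly greater than 1? No.
Verdict: Not stationary.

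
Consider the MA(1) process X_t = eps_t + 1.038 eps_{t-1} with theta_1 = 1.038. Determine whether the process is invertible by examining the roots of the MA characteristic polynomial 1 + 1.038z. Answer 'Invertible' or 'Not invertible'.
\text{Not invertible}

The MA(q) characteristic polynomial is P(z) = 1 + 1.038z.
Invertibility requires all roots to lie outside the unit circle, i.e. |z| > 1 for every root.
This is linear in z: 1 + (1.038) z = 0  =>  z = -1/(1.038) = -0.963391,  |z| = 0.963391.
Moduli of all roots: 0.9634.
All moduli strictly greater than 1? No.
Verdict: Not invertible.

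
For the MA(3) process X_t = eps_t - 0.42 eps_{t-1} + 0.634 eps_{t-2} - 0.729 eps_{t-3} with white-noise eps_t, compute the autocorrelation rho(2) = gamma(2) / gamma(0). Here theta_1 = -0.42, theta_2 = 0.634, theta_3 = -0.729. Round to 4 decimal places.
\rho(2) = 0.4456

For an MA(q) process with theta_0 = 1, the autocovariance is
  gamma(k) = sigma^2 * sum_{i=0..q-k} theta_i * theta_{i+k},
and rho(k) = gamma(k) / gamma(0). Sigma^2 cancels.
  numerator   = (1)*(0.634) + (-0.42)*(-0.729) = 0.94018.
  denominator = (1)^2 + (-0.42)^2 + (0.634)^2 + (-0.729)^2 = 2.109797.
  rho(2) = 0.94018 / 2.109797 = 0.4456.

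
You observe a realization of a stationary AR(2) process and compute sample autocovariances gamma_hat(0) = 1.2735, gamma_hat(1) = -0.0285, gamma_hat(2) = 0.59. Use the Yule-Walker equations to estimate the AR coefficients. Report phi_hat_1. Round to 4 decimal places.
\hat\phi_{1} = -0.0120

The Yule-Walker equations for an AR(p) process read, in matrix form,
  Gamma_p phi = r_p,   with   (Gamma_p)_{ij} = gamma(|i - j|),
                       (r_p)_i = gamma(i),   i,j = 1..p.
Substitute the sample gammas (Toeplitz matrix and right-hand side of size 2):
  Gamma_p = [[1.2735, -0.0285], [-0.0285, 1.2735]]
  r_p     = [-0.0285, 0.59]
Written out:
  1.2735 phi_1 - 0.0285 phi_2 = -0.0285
  -0.0285 phi_1 + 1.2735 phi_2 = 0.59
Solve by Cramer's rule:
  det = gamma(0)^2 - gamma(1)^2 = (1.2735)^2 - (-0.0285)^2 = 1.62180225 - 0.00081225 = 1.62099
  phi_hat_1 = [gamma(1) gamma(0) - gamma(1) gamma(2)] / det = [(-0.0285)(1.2735) - (-0.0285)(0.59)] / 1.62099 = -0.01947975 / 1.62099 = -0.012
  phi_hat_2 = [gamma(0) gamma(2) - gamma(1)^2] / det = [(1.2735)(0.59) - (-0.0285)^2] / 1.62099 = 0.75055275 / 1.62099 = 0.463
So phi_hat = [-0.0120, 0.4630].
Therefore phi_hat_1 = -0.0120.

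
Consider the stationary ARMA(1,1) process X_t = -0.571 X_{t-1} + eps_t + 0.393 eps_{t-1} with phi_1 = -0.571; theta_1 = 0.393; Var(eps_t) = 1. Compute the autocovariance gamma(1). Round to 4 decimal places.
\gamma(1) = -0.2048

Multiply the model equation by X_{t-k} and take expectations. With theta_0 = psi_0 = 1 and psi_j the MA(infinity) weights, this gives
  gamma(k) - sum_i phi_i gamma(k-i) = c_k,
  c_k = sigma^2 * sum_{j=k..q} theta_j psi_{j-k}   (c_k = 0 for k > q),
using gamma(-m) = gamma(m).
psi-weights needed (psi_j = theta_j + sum_i phi_i psi_{j-i}):
  psi_1 = theta_1 + phi_1 = 0.393 + (-0.571) = -0.178
Right-hand sides:
  c_0 = sigma^2 (1 + theta_1 psi_1) = 1 * (1 + (0.393)(-0.178)) = 1 * 0.930046 = 0.930046
  c_1 = sigma^2 theta_1 = 1 * (0.393) = 0.393
  c_2 = 0
Equations for k = 0 and k = 1 (AR order 1):
  gamma(0) = phi_1 gamma(1) + c_0
  gamma(1) = phi_1 gamma(0) + c_1
Substituting the second into the first: gamma(0) (1 - phi_1^2) = c_0 + phi_1 c_1, so
  gamma(0) = (c_0 + phi_1 c_1) / (1 - phi_1^2) = (0.930046 + (-0.571)(0.393)) / (1 - (-0.571)^2) = 0.705643 / 0.673959 = 1.047012.
  gamma(1) = phi_1 gamma(0) + c_1 = (-0.571)(1.047012) + (0.393) = -0.204844.
Therefore gamma(1) = -0.2048 (to 4 decimal places).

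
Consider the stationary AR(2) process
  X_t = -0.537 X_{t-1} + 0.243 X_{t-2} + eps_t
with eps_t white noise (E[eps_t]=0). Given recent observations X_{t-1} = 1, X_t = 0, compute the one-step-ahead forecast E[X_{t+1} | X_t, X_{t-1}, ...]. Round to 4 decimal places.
E[X_{t+1} \mid \mathcal F_t] = 0.2430

For an AR(p) model X_t = c + sum_i phi_i X_{t-i} + eps_t, the
one-step-ahead conditional mean is
  E[X_{t+1} | X_t, ...] = c + sum_i phi_i X_{t+1-i}.
Substitute known values:
  E[X_{t+1} | ...] = (-0.537) * (0) + (0.243) * (1)
                   = 0.2430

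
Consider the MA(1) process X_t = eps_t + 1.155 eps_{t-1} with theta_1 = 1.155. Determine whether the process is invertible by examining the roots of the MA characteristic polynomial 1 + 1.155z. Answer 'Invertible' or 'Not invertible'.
\text{Not invertible}

The MA(q) characteristic polynomial is P(z) = 1 + 1.155z.
Invertibility requires all roots to lie outside the unit circle, i.e. |z| > 1 for every root.
This is linear in z: 1 + (1.155) z = 0  =>  z = -1/(1.155) = -0.865801,  |z| = 0.865801.
Moduli of all roots: 0.8658.
All moduli strictly greater than 1? No.
Verdict: Not invertible.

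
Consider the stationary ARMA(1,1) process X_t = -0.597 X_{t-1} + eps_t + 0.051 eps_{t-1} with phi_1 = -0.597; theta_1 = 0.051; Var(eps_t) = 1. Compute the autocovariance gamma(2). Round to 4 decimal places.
\gamma(2) = 0.4911

Multiply the model equation by X_{t-k} and take expectations. With theta_0 = psi_0 = 1 and psi_j the MA(infinity) weights, this gives
  gamma(k) - sum_i phi_i gamma(k-i) = c_k,
  c_k = sigma^2 * sum_{j=k..q} theta_j psi_{j-k}   (c_k = 0 for k > q),
using gamma(-m) = gamma(m).
psi-weights needed (psi_j = theta_j + sum_i phi_i psi_{j-i}):
  psi_1 = theta_1 + phi_1 = 0.051 + (-0.597) = -0.546
Right-hand sides:
  c_0 = sigma^2 (1 + theta_1 psi_1) = 1 * (1 + (0.051)(-0.546)) = 1 * 0.972154 = 0.972154
  c_1 = sigma^2 theta_1 = 1 * (0.051) = 0.051
  c_2 = 0
Equations for k = 0 and k = 1 (AR order 1):
  gamma(0) = phi_1 gamma(1) + c_0
  gamma(1) = phi_1 gamma(0) + c_1
Substituting the second into the first: gamma(0) (1 - phi_1^2) = c_0 + phi_1 c_1, so
  gamma(0) = (c_0 + phi_1 c_1) / (1 - phi_1^2) = (0.972154 + (-0.597)(0.051)) / (1 - (-0.597)^2) = 0.941707 / 0.643591 = 1.463207.
  gamma(1) = phi_1 gamma(0) + c_1 = (-0.597)(1.463207) + (0.051) = -0.822535.
For k = 2 (> q): gamma(2) = phi_1 gamma(1) = (-0.597)(-0.822535) = 0.491053.
Therefore gamma(2) = 0.4911 (to 4 decimal places).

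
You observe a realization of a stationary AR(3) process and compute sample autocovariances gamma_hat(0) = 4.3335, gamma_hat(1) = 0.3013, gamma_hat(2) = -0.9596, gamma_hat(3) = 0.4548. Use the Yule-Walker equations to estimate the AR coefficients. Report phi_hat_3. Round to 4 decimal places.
\hat\phi_{3} = 0.1480

The Yule-Walker equations for an AR(p) process read, in matrix form,
  Gamma_p phi = r_p,   with   (Gamma_p)_{ij} = gamma(|i - j|),
                       (r_p)_i = gamma(i),   i,j = 1..p.
Substitute the sample gammas (Toeplitz matrix and right-hand side of size 3):
  Gamma_p = [[4.3335, 0.3013, -0.9596], [0.3013, 4.3335, 0.3013], [-0.9596, 0.3013, 4.3335]]
  r_p     = [0.3013, -0.9596, 0.4548]
Written out (R1..R3):
  (R1) 4.3335 phi_1 + 0.3013 phi_2 - 0.9596 phi_3 = 0.3013
  (R2) 0.3013 phi_1 + 4.3335 phi_2 + 0.3013 phi_3 = -0.9596
  (R3) -0.9596 phi_1 + 0.3013 phi_2 + 4.3335 phi_3 = 0.4548
Gaussian elimination:
  R2 <- R2 - (0.3013/4.3335) R1 = R2 - (0.069528) R1:  4.312551 phi_2 + 0.368019 phi_3 = -0.980549
  R3 <- R3 - (-0.9596/4.3335) R1 = R3 - (-0.221438) R1:  0.368019 phi_2 + 4.121008 phi_3 = 0.521519
  R3 <- R3 - (0.368019/4.312551) R2 = R3 - (0.085337) R2:  4.089603 phi_3 = 0.605196
Back-substitution:
  phi_hat_3 = 0.605196 / 4.089603 = 0.147984
  phi_hat_2 = (-0.980549 - (0.368019)(0.147984)) / 4.312551 = -0.239999
  phi_hat_1 = (0.3013 - (0.3013)(-0.239999) - (-0.9596)(0.147984)) / 4.3335 = 0.118984
So phi_hat = [0.1190, -0.2400, 0.1480].
Therefore phi_hat_3 = 0.1480.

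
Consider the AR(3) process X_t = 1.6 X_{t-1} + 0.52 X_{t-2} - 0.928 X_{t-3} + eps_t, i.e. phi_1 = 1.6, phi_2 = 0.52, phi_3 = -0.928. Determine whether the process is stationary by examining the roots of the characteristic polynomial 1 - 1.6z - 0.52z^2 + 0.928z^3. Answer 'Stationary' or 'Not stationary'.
\text{Not stationary}

The AR(p) characteristic polynomial is P(z) = 1 - 1.6z - 0.52z^2 + 0.928z^3.
Stationarity requires all roots to lie outside the unit circle, i.e. |z| > 1 for every root.
Degree 3: look for a simple real root z0 first, then factor out (1 - z/z0) and solve the remaining quadratic.
Testing z0 = 1.25: P(1.25) = 1 + (-1.6)(1.25) + (-0.52)(1.25)^2 + (0.928)(1.25)^3
  = 1 + (-2) + (-0.8125) + (1.8125) = 0.  So z_0 = 1.25 is a root, |z_0| = 1.25.
Divide out the factor (1 - 0.8 z) = (1 - z/z0) (since 1/z0 = 0.8):
  P(z) = (1 - 0.8 z)(1 + (-0.8) z + (-1.16) z^2)
  [check: z-coef -0.8 - (0.8) = -1.6; z^2-coef -1.16 - (0.8)(-0.8) = -0.52; z^3-coef -(0.8)(-1.16) = 0.928.]
Remaining roots from the quadratic factor 1 + (-0.8) z + (-1.16) z^2:
  Set 1 + (-0.8) z + (-1.16) z^2 = 0, i.e. a z^2 + b z + c = 0 with a = -1.16, b = -0.8, c = 1.
  Discriminant D = b^2 - 4ac = (-0.8)^2 - 4*(-1.16)*1 = 0.64 - (-4.64) = 5.28.
  D >= 0, so the roots are real: z = (-b +/- sqrt(D)) / (2a) = (0.8 +/- 2.297825) / (-2.32).
    z_1 = (0.8 + 2.297825) / (-2.32) = -1.3353,   |z_1| = 1.3353.
    z_2 = (0.8 - 2.297825) / (-2.32) = 0.6456,   |z_2| = 0.6456.
Moduli of all roots: 1.2500, 1.3353, 0.6456.
All moduli strictly greater than 1? No.
Verdict: Not stationary.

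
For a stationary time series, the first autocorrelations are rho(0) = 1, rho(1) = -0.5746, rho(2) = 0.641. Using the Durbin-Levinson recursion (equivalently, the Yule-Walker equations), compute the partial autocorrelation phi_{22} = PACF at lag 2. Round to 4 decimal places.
\phi_{22} = 0.4640

The PACF at lag k is phi_{kk}, the last component of the solution
to the Yule-Walker system G_k phi = r_k where
  (G_k)_{ij} = rho(|i - j|), (r_k)_i = rho(i), i,j = 1..k.
Equivalently, Durbin-Levinson gives phi_{kk} iteratively:
  phi_{11} = rho(1)
  phi_{kk} = [rho(k) - sum_{j=1..k-1} phi_{k-1,j} rho(k-j)]
            / [1 - sum_{j=1..k-1} phi_{k-1,j} rho(j)],
  phi_{k,j} = phi_{k-1,j} - phi_{kk} phi_{k-1,k-j},  j = 1..k-1.
Step k = 1:
  phi_11 = rho(1) = -0.5746.
Step k = 2:
  phi_22 = [rho(2) - phi_11 rho(1)] / [1 - phi_11 rho(1)] = [0.641 - (-0.5746)(-0.5746)] / [1 - (-0.5746)(-0.5746)]
         = 0.31083484 / 0.66983484 = 0.464.
Therefore phi_{22} = 0.4640.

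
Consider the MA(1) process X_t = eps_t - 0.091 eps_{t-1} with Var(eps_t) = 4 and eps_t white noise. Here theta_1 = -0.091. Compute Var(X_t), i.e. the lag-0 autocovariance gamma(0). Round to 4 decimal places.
\gamma(0) = 4.0331

For an MA(q) process X_t = eps_t + sum_i theta_i eps_{t-i} with
Var(eps_t) = sigma^2, the variance is
  gamma(0) = sigma^2 * (1 + sum_i theta_i^2).
  sum_i theta_i^2 = (-0.091)^2 = 0.008281.
  gamma(0) = 4 * (1 + 0.008281) = 4 * 1.008281 = 4.033124, which rounds to 4.0331.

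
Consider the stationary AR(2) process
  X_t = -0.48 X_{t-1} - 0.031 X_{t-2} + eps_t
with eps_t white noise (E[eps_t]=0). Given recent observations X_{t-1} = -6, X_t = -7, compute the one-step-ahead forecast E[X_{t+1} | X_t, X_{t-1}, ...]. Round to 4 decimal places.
E[X_{t+1} \mid \mathcal F_t] = 3.5460

For an AR(p) model X_t = c + sum_i phi_i X_{t-i} + eps_t, the
one-step-ahead conditional mean is
  E[X_{t+1} | X_t, ...] = c + sum_i phi_i X_{t+1-i}.
Substitute known values:
  E[X_{t+1} | ...] = (-0.48) * (-7) + (-0.031) * (-6)
                   = 3.5460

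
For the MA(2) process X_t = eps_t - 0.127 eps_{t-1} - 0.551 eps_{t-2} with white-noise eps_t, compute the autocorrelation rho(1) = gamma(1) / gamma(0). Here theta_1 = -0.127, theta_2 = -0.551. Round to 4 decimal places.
\rho(1) = -0.0432

For an MA(q) process with theta_0 = 1, the autocovariance is
  gamma(k) = sigma^2 * sum_{i=0..q-k} theta_i * theta_{i+k},
and rho(k) = gamma(k) / gamma(0). Sigma^2 cancels.
  numerator   = (1)*(-0.127) + (-0.127)*(-0.551) = -0.057023.
  denominator = (1)^2 + (-0.127)^2 + (-0.551)^2 = 1.31973.
  rho(1) = -0.057023 / 1.31973 = -0.0432.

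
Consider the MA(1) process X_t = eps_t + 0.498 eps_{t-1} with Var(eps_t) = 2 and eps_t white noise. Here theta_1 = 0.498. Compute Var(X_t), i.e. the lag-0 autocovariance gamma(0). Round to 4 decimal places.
\gamma(0) = 2.4960

For an MA(q) process X_t = eps_t + sum_i theta_i eps_{t-i} with
Var(eps_t) = sigma^2, the variance is
  gamma(0) = sigma^2 * (1 + sum_i theta_i^2).
  sum_i theta_i^2 = (0.498)^2 = 0.248004.
  gamma(0) = 2 * (1 + 0.248004) = 2 * 1.248004 = 2.496008, which rounds to 2.4960.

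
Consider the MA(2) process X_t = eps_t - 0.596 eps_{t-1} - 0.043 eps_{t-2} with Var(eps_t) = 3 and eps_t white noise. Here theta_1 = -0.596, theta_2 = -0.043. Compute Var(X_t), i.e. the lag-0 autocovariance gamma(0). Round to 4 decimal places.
\gamma(0) = 4.0712

For an MA(q) process X_t = eps_t + sum_i theta_i eps_{t-i} with
Var(eps_t) = sigma^2, the variance is
  gamma(0) = sigma^2 * (1 + sum_i theta_i^2).
  sum_i theta_i^2 = (-0.596)^2 + (-0.043)^2 = 0.355216 + 0.001849 = 0.357065.
  gamma(0) = 3 * (1 + 0.357065) = 3 * 1.357065 = 4.071195, which rounds to 4.0712.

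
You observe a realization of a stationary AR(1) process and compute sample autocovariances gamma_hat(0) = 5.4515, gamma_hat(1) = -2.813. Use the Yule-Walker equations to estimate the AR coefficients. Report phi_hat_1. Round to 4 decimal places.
\hat\phi_{1} = -0.5160

The Yule-Walker equations for an AR(p) process read, in matrix form,
  Gamma_p phi = r_p,   with   (Gamma_p)_{ij} = gamma(|i - j|),
                       (r_p)_i = gamma(i),   i,j = 1..p.
Substitute the sample gammas (Toeplitz matrix and right-hand side of size 1):
  Gamma_p = [[5.4515]]
  r_p     = [-2.813]
With p = 1 this is the single equation gamma(0) phi_1 = gamma(1):
  phi_hat_1 = gamma(1) / gamma(0) = -2.813 / 5.4515 = -0.5160.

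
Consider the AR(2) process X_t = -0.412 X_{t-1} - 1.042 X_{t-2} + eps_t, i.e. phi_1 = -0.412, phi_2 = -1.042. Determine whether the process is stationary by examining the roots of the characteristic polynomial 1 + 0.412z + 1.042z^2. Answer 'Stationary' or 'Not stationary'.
\text{Not stationary}

The AR(p) characteristic polynomial is P(z) = 1 + 0.412z + 1.042z^2.
Stationarity requires all roots to lie outside the unit circle, i.e. |z| > 1 for every root.
Set 1 + (0.412) z + (1.042) z^2 = 0, i.e. a z^2 + b z + c = 0 with a = 1.042, b = 0.412, c = 1.
Discriminant D = b^2 - 4ac = (0.412)^2 - 4*(1.042)*1 = 0.169744 - (4.168) = -3.998256.
D < 0, so the roots are the complex-conjugate pair z = (-b +/- i sqrt(-D)) / (2a) = -0.1977 +/- 0.9595i.
For a conjugate pair |z|^2 = z * conj(z) = (product of roots) = c/a = 1/(1.042) = 0.959693, so |z| = sqrt(0.959693) = 0.9796 for both roots.
Moduli of all roots: 0.9796, 0.9796.
All moduli strictly greater than 1? No.
Verdict: Not stationary.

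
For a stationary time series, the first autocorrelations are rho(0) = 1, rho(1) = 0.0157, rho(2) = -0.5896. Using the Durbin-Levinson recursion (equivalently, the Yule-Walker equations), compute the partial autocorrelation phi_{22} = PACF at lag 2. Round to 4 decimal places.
\phi_{22} = -0.5900

The PACF at lag k is phi_{kk}, the last component of the solution
to the Yule-Walker system G_k phi = r_k where
  (G_k)_{ij} = rho(|i - j|), (r_k)_i = rho(i), i,j = 1..k.
Equivalently, Durbin-Levinson gives phi_{kk} iteratively:
  phi_{11} = rho(1)
  phi_{kk} = [rho(k) - sum_{j=1..k-1} phi_{k-1,j} rho(k-j)]
            / [1 - sum_{j=1..k-1} phi_{k-1,j} rho(j)],
  phi_{k,j} = phi_{k-1,j} - phi_{kk} phi_{k-1,k-j},  j = 1..k-1.
Step k = 1:
  phi_11 = rho(1) = 0.0157.
Step k = 2:
  phi_22 = [rho(2) - phi_11 rho(1)] / [1 - phi_11 rho(1)] = [-0.5896 - (0.0157)(0.0157)] / [1 - (0.0157)(0.0157)]
         = -0.58984649 / 0.99975351 = -0.59.
Therefore phi_{22} = -0.5900.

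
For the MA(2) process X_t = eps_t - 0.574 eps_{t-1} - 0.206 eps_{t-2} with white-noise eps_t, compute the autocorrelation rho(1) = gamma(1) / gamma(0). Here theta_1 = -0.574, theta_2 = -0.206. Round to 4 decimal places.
\rho(1) = -0.3322

For an MA(q) process with theta_0 = 1, the autocovariance is
  gamma(k) = sigma^2 * sum_{i=0..q-k} theta_i * theta_{i+k},
and rho(k) = gamma(k) / gamma(0). Sigma^2 cancels.
  numerator   = (1)*(-0.574) + (-0.574)*(-0.206) = -0.455756.
  denominator = (1)^2 + (-0.574)^2 + (-0.206)^2 = 1.371912.
  rho(1) = -0.455756 / 1.371912 = -0.3322.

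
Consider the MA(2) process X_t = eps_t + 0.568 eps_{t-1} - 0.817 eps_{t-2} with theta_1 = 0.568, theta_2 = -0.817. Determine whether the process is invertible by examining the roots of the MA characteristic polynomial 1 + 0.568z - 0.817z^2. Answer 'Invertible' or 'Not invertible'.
\text{Not invertible}

The MA(q) characteristic polynomial is P(z) = 1 + 0.568z - 0.817z^2.
Invertibility requires all roots to lie outside the unit circle, i.e. |z| > 1 for every root.
Set 1 + (0.568) z + (-0.817) z^2 = 0, i.e. a z^2 + b z + c = 0 with a = -0.817, b = 0.568, c = 1.
Discriminant D = b^2 - 4ac = (0.568)^2 - 4*(-0.817)*1 = 0.322624 - (-3.268) = 3.590624.
D >= 0, so the roots are real: z = (-b +/- sqrt(D)) / (2a) = (-0.568 +/- 1.894894) / (-1.634).
  z_1 = (-0.568 + 1.894894) / (-1.634) = -0.8121,   |z_1| = 0.8121.
  z_2 = (-0.568 - 1.894894) / (-1.634) = 1.5073,   |z_2| = 1.5073.
Moduli of all roots: 0.8121, 1.5073.
All moduli strictly greater than 1? No.
Verdict: Not invertible.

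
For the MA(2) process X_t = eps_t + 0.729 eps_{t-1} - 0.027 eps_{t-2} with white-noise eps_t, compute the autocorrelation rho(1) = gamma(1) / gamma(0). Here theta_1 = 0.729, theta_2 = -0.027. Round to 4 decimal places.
\rho(1) = 0.4629

For an MA(q) process with theta_0 = 1, the autocovariance is
  gamma(k) = sigma^2 * sum_{i=0..q-k} theta_i * theta_{i+k},
and rho(k) = gamma(k) / gamma(0). Sigma^2 cancels.
  numerator   = (1)*(0.729) + (0.729)*(-0.027) = 0.709317.
  denominator = (1)^2 + (0.729)^2 + (-0.027)^2 = 1.53217.
  rho(1) = 0.709317 / 1.53217 = 0.4629.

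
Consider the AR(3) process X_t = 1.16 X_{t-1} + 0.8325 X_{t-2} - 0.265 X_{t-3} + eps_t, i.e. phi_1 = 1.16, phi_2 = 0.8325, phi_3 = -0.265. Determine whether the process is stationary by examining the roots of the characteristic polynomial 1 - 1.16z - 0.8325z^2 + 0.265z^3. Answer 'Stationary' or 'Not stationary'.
\text{Not stationary}

The AR(p) characteristic polynomial is P(z) = 1 - 1.16z - 0.8325z^2 + 0.265z^3.
Stationarity requires all roots to lie outside the unit circle, i.e. |z| > 1 for every root.
Degree 3: look for a simple real root z0 first, then factor out (1 - z/z0) and solve the remaining quadratic.
Testing z0 = 4: P(4) = 1 + (-1.16)(4) + (-0.8325)(4)^2 + (0.265)(4)^3
  = 1 + (-4.64) + (-13.32) + (16.96) = 0.  So z_0 = 4 is a root, |z_0| = 4.
Divide out the factor (1 - 0.25 z) = (1 - z/z0) (since 1/z0 = 0.25):
  P(z) = (1 - 0.25 z)(1 + (-0.91) z + (-1.06) z^2)
  [check: z-coef -0.91 - (0.25) = -1.16; z^2-coef -1.06 - (0.25)(-0.91) = -0.8325; z^3-coef -(0.25)(-1.06) = 0.265.]
Remaining roots from the quadratic factor 1 + (-0.91) z + (-1.06) z^2:
  Set 1 + (-0.91) z + (-1.06) z^2 = 0, i.e. a z^2 + b z + c = 0 with a = -1.06, b = -0.91, c = 1.
  Discriminant D = b^2 - 4ac = (-0.91)^2 - 4*(-1.06)*1 = 0.8281 - (-4.24) = 5.0681.
  D >= 0, so the roots are real: z = (-b +/- sqrt(D)) / (2a) = (0.91 +/- 2.251244) / (-2.12).
    z_1 = (0.91 + 2.251244) / (-2.12) = -1.4912,   |z_1| = 1.4912.
    z_2 = (0.91 - 2.251244) / (-2.12) = 0.6327,   |z_2| = 0.6327.
Moduli of all roots: 4.0000, 1.4912, 0.6327.
All moduli strictly greater than 1? No.
Verdict: Not stationary.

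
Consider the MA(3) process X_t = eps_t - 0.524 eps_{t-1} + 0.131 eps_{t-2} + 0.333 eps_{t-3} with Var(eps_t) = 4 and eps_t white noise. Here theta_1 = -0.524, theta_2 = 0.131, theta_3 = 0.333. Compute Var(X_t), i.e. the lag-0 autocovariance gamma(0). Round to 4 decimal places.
\gamma(0) = 5.6105

For an MA(q) process X_t = eps_t + sum_i theta_i eps_{t-i} with
Var(eps_t) = sigma^2, the variance is
  gamma(0) = sigma^2 * (1 + sum_i theta_i^2).
  sum_i theta_i^2 = (-0.524)^2 + (0.131)^2 + (0.333)^2 = 0.274576 + 0.017161 + 0.110889 = 0.402626.
  gamma(0) = 4 * (1 + 0.402626) = 4 * 1.402626 = 5.610504, which rounds to 5.6105.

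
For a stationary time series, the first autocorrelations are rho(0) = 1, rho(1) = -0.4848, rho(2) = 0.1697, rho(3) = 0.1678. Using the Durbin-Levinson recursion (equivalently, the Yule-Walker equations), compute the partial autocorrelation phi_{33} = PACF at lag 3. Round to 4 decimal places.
\phi_{33} = 0.2840

The PACF at lag k is phi_{kk}, the last component of the solution
to the Yule-Walker system G_k phi = r_k where
  (G_k)_{ij} = rho(|i - j|), (r_k)_i = rho(i), i,j = 1..k.
Equivalently, Durbin-Levinson gives phi_{kk} iteratively:
  phi_{11} = rho(1)
  phi_{kk} = [rho(k) - sum_{j=1..k-1} phi_{k-1,j} rho(k-j)]
            / [1 - sum_{j=1..k-1} phi_{k-1,j} rho(j)],
  phi_{k,j} = phi_{k-1,j} - phi_{kk} phi_{k-1,k-j},  j = 1..k-1.
Step k = 1:
  phi_11 = rho(1) = -0.4848.
Step k = 2:
  phi_22 = [rho(2) - phi_11 rho(1)] / [1 - phi_11 rho(1)] = [0.1697 - (-0.4848)(-0.4848)] / [1 - (-0.4848)(-0.4848)]
         = -0.06533104 / 0.76496896 = -0.085404.
  Update: phi_21 = phi_11 - phi_22 phi_11 = -0.4848 - (-0.085404)(-0.4848) = -0.526204.
Step k = 3:
  phi_33 = [rho(3) - phi_21 rho(2) - phi_22 rho(1)] / [1 - phi_21 rho(1) - phi_22 rho(2)]
    numerator   = 0.1678 - (-0.526204)(0.1697) - (-0.085404)(-0.4848) = 0.21569313
    denominator = 1 - (-0.526204)(-0.4848) - (-0.085404)(0.1697) = 0.75938946
  phi_33 = 0.21569313 / 0.75938946 = 0.284.
Therefore phi_{33} = 0.2840.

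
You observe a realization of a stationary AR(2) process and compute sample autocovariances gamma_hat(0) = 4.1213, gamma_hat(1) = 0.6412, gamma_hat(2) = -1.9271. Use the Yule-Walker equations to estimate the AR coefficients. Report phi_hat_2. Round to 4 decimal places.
\hat\phi_{2} = -0.5040

The Yule-Walker equations for an AR(p) process read, in matrix form,
  Gamma_p phi = r_p,   with   (Gamma_p)_{ij} = gamma(|i - j|),
                       (r_p)_i = gamma(i),   i,j = 1..p.
Substitute the sample gammas (Toeplitz matrix and right-hand side of size 2):
  Gamma_p = [[4.1213, 0.6412], [0.6412, 4.1213]]
  r_p     = [0.6412, -1.9271]
Written out:
  4.1213 phi_1 + 0.6412 phi_2 = 0.6412
  0.6412 phi_1 + 4.1213 phi_2 = -1.9271
Solve by Cramer's rule:
  det = gamma(0)^2 - gamma(1)^2 = (4.1213)^2 - (0.6412)^2 = 16.98511369 - 0.41113744 = 16.57397625
  phi_hat_1 = [gamma(1) gamma(0) - gamma(1) gamma(2)] / det = [(0.6412)(4.1213) - (0.6412)(-1.9271)] / 16.57397625 = 3.87823408 / 16.57397625 = 0.234
  phi_hat_2 = [gamma(0) gamma(2) - gamma(1)^2] / det = [(4.1213)(-1.9271) - (0.6412)^2] / 16.57397625 = -8.35329467 / 16.57397625 = -0.504
So phi_hat = [0.2340, -0.5040].
Therefore phi_hat_2 = -0.5040.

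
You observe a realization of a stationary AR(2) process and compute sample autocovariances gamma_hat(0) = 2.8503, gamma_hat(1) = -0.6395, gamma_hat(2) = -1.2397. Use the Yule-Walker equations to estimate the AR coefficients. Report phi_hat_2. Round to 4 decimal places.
\hat\phi_{2} = -0.5110

The Yule-Walker equations for an AR(p) process read, in matrix form,
  Gamma_p phi = r_p,   with   (Gamma_p)_{ij} = gamma(|i - j|),
                       (r_p)_i = gamma(i),   i,j = 1..p.
Substitute the sample gammas (Toeplitz matrix and right-hand side of size 2):
  Gamma_p = [[2.8503, -0.6395], [-0.6395, 2.8503]]
  r_p     = [-0.6395, -1.2397]
Written out:
  2.8503 phi_1 - 0.6395 phi_2 = -0.6395
  -0.6395 phi_1 + 2.8503 phi_2 = -1.2397
Solve by Cramer's rule:
  det = gamma(0)^2 - gamma(1)^2 = (2.8503)^2 - (-0.6395)^2 = 8.12421009 - 0.40896025 = 7.71524984
  phi_hat_1 = [gamma(1) gamma(0) - gamma(1) gamma(2)] / det = [(-0.6395)(2.8503) - (-0.6395)(-1.2397)] / 7.71524984 = -2.615555 / 7.71524984 = -0.339
  phi_hat_2 = [gamma(0) gamma(2) - gamma(1)^2] / det = [(2.8503)(-1.2397) - (-0.6395)^2] / 7.71524984 = -3.94247716 / 7.71524984 = -0.511
So phi_hat = [-0.3390, -0.5110].
Therefore phi_hat_2 = -0.5110.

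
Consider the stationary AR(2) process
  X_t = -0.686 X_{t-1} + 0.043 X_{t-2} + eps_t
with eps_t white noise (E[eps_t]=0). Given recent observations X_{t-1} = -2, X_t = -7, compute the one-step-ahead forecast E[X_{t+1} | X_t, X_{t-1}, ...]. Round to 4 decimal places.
E[X_{t+1} \mid \mathcal F_t] = 4.7160

For an AR(p) model X_t = c + sum_i phi_i X_{t-i} + eps_t, the
one-step-ahead conditional mean is
  E[X_{t+1} | X_t, ...] = c + sum_i phi_i X_{t+1-i}.
Substitute known values:
  E[X_{t+1} | ...] = (-0.686) * (-7) + (0.043) * (-2)
                   = 4.7160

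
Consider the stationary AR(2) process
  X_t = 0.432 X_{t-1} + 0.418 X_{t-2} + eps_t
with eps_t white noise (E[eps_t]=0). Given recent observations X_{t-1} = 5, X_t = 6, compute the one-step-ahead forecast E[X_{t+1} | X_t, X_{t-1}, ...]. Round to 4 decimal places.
E[X_{t+1} \mid \mathcal F_t] = 4.6820

For an AR(p) model X_t = c + sum_i phi_i X_{t-i} + eps_t, the
one-step-ahead conditional mean is
  E[X_{t+1} | X_t, ...] = c + sum_i phi_i X_{t+1-i}.
Substitute known values:
  E[X_{t+1} | ...] = (0.432) * (6) + (0.418) * (5)
                   = 4.6820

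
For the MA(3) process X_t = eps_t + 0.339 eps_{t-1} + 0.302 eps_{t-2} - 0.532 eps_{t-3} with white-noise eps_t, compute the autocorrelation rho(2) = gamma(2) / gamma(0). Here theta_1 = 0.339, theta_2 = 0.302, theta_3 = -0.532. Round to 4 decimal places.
\rho(2) = 0.0817

For an MA(q) process with theta_0 = 1, the autocovariance is
  gamma(k) = sigma^2 * sum_{i=0..q-k} theta_i * theta_{i+k},
and rho(k) = gamma(k) / gamma(0). Sigma^2 cancels.
  numerator   = (1)*(0.302) + (0.339)*(-0.532) = 0.121652.
  denominator = (1)^2 + (0.339)^2 + (0.302)^2 + (-0.532)^2 = 1.489149.
  rho(2) = 0.121652 / 1.489149 = 0.0817.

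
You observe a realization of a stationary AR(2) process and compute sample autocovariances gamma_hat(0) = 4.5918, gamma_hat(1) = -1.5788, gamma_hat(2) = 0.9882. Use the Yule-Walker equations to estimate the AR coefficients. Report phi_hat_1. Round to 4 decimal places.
\hat\phi_{1} = -0.3060

The Yule-Walker equations for an AR(p) process read, in matrix form,
  Gamma_p phi = r_p,   with   (Gamma_p)_{ij} = gamma(|i - j|),
                       (r_p)_i = gamma(i),   i,j = 1..p.
Substitute the sample gammas (Toeplitz matrix and right-hand side of size 2):
  Gamma_p = [[4.5918, -1.5788], [-1.5788, 4.5918]]
  r_p     = [-1.5788, 0.9882]
Written out:
  4.5918 phi_1 - 1.5788 phi_2 = -1.5788
  -1.5788 phi_1 + 4.5918 phi_2 = 0.9882
Solve by Cramer's rule:
  det = gamma(0)^2 - gamma(1)^2 = (4.5918)^2 - (-1.5788)^2 = 21.08462724 - 2.49260944 = 18.5920178
  phi_hat_1 = [gamma(1) gamma(0) - gamma(1) gamma(2)] / det = [(-1.5788)(4.5918) - (-1.5788)(0.9882)] / 18.5920178 = -5.68936368 / 18.5920178 = -0.306
  phi_hat_2 = [gamma(0) gamma(2) - gamma(1)^2] / det = [(4.5918)(0.9882) - (-1.5788)^2] / 18.5920178 = 2.04500732 / 18.5920178 = 0.11
So phi_hat = [-0.3060, 0.1100].
Therefore phi_hat_1 = -0.3060.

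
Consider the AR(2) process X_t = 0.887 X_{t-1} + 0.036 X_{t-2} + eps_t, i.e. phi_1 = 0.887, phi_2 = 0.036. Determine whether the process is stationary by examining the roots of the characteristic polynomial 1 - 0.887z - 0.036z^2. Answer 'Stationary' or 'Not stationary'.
\text{Stationary}

The AR(p) characteristic polynomial is P(z) = 1 - 0.887z - 0.036z^2.
Stationarity requires all roots to lie outside the unit circle, i.e. |z| > 1 for every root.
Set 1 + (-0.887) z + (-0.036) z^2 = 0, i.e. a z^2 + b z + c = 0 with a = -0.036, b = -0.887, c = 1.
Discriminant D = b^2 - 4ac = (-0.887)^2 - 4*(-0.036)*1 = 0.786769 - (-0.144) = 0.930769.
D >= 0, so the roots are real: z = (-b +/- sqrt(D)) / (2a) = (0.887 +/- 0.964764) / (-0.072).
  z_1 = (0.887 + 0.964764) / (-0.072) = -25.7189,   |z_1| = 25.7189.
  z_2 = (0.887 - 0.964764) / (-0.072) = 1.0801,   |z_2| = 1.0801.
Moduli of all roots: 25.7189, 1.0801.
All moduli strictly greater than 1? Yes.
Verdict: Stationary.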